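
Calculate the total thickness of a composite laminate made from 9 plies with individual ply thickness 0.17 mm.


h = n * t_ply = 9 * 0.17 = 1.53 mm

1.53 mm


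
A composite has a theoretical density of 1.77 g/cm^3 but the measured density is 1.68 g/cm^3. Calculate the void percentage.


Void% = (rho_theo - rho_actual)/rho_theo * 100 = (1.77 - 1.68)/1.77 * 100 = 5.08%

5.08%


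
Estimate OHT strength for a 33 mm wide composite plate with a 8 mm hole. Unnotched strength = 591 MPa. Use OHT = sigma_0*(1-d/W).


OHT = sigma_0*(1-d/W) = 591*(1-8/33) = 447.7 MPa

447.7 MPa


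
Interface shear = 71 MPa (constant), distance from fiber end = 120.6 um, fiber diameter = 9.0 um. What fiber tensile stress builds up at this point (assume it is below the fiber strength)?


Force balance: sigma_f * (pi*d^2/4) = tau * (pi*d) * x  ->  sigma_f = 4 * tau * x / d
sigma_f = 4 * 71 * 120.6 / 9.0 = 3805.6 MPa

3805.6 MPa


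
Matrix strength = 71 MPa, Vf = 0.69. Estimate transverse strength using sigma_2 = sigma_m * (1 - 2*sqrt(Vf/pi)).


factor = 1 - 2*sqrt(0.69/pi) = 0.0627
sigma_2 = 71 * 0.0627 = 4.45 MPa

4.45 MPa


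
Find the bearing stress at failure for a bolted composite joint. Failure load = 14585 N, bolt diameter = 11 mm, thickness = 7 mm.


sigma_br = F/(d*h) = 14585/(11*7) = 189.4 MPa

189.4 MPa


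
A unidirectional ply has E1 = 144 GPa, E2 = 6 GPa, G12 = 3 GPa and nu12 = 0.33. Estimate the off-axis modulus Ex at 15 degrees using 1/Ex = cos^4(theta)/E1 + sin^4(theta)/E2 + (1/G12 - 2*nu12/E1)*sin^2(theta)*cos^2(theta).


cos^4(15) = 0.870513, sin^4(15) = 0.004487, sin^2(15)*cos^2(15) = 0.0625
1/G12 - 2*nu12/E1 = 1/3 - 2*0.33/144 = 0.32875 GPa^-1
1/Ex = 0.870513/144 + 0.004487/6 + 0.32875*0.0625 = 0.02734 GPa^-1
Ex = 36.58 GPa

36.58 GPa


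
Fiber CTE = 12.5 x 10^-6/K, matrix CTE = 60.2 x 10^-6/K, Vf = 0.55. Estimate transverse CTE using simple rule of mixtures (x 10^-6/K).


alpha_2 = alpha_f*Vf + alpha_m*(1-Vf) = 12.5*0.55 + 60.2*0.45 = 34.0 x 10^-6/K

34.0 x 10^-6/K


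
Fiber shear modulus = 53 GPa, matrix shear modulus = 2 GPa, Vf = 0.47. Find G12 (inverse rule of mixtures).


1/G12 = Vf/Gf + (1-Vf)/Gm = 0.47/53 + 0.53/2
G12 = 3.65 GPa

3.65 GPa


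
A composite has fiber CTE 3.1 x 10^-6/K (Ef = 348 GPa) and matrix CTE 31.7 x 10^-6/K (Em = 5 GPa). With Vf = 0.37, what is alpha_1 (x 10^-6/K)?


E1 = Ef*Vf + Em*(1-Vf) = 131.91
alpha_1 = (alpha_f*Ef*Vf + alpha_m*Em*(1-Vf))/E1 = 3.78 x 10^-6/K

3.78 x 10^-6/K


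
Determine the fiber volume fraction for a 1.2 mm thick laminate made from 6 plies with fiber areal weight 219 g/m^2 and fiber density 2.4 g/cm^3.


Vf = n * FAW / (rho_f * h * 1000) = 6 * 219 / (2.4 * 1.2 * 1000) = 0.4563

0.4563


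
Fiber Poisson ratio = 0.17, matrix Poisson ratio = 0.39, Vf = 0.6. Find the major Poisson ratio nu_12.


nu_12 = nu_f*Vf + nu_m*(1-Vf) = 0.17*0.6 + 0.39*0.4 = 0.258

0.258


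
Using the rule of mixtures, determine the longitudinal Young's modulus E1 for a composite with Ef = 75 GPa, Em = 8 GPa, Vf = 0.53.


E1 = Ef*Vf + Em*(1-Vf) = 75*0.53 + 8*0.47 = 43.51 GPa

43.51 GPa


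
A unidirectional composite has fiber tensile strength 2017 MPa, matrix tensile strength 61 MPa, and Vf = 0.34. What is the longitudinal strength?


sigma_1 = sigma_f*Vf + sigma_m*(1-Vf) = 2017*0.34 + 61*0.66 = 726.0 MPa

726.0 MPa


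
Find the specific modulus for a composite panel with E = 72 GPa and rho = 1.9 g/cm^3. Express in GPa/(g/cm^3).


Specific stiffness = E/rho = 72/1.9 = 37.9 GPa/(g/cm^3)

37.9 GPa/(g/cm^3)


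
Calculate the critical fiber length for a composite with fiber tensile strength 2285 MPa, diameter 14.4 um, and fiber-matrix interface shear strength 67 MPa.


Lc = sigma_f * d / (2 * tau_i) = 2285 * 14.4 / (2 * 67) = 245.6 um

245.6 um


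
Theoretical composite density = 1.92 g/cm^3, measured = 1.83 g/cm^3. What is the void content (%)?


Void% = (rho_theo - rho_actual)/rho_theo * 100 = (1.92 - 1.83)/1.92 * 100 = 4.69%

4.69%


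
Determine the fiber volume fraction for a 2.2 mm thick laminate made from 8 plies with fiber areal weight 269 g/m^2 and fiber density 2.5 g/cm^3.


Vf = n * FAW / (rho_f * h * 1000) = 8 * 269 / (2.5 * 2.2 * 1000) = 0.3913

0.3913


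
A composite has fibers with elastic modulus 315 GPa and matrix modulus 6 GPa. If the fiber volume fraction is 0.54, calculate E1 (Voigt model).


E1 = Ef*Vf + Em*(1-Vf) = 315*0.54 + 6*0.46 = 172.86 GPa

172.86 GPa


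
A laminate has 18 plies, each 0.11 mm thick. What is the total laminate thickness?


h = n * t_ply = 18 * 0.11 = 1.98 mm

1.98 mm


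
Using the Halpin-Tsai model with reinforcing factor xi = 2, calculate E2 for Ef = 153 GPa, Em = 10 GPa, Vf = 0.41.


eta = (Ef/Em - 1)/(Ef/Em + xi) = (15.3 - 1)/(15.3 + 2) = 0.8266
E2 = Em*(1+xi*eta*Vf)/(1-eta*Vf) = 25.38 GPa

25.38 GPa


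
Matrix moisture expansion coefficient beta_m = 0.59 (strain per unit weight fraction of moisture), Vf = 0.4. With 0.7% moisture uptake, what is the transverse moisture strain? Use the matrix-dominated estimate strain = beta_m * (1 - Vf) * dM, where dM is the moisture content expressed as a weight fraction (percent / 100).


dM = 0.7/100 = 0.007
strain = beta_m * (1-Vf) * dM = 0.59 * 0.6 * 0.007 = 0.002478

0.002478


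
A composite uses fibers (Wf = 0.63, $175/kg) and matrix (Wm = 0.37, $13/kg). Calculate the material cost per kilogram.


Cost = cost_f*Wf + cost_m*Wm = 175*0.63 + 13*0.37 = $115.06/kg

$115.06/kg


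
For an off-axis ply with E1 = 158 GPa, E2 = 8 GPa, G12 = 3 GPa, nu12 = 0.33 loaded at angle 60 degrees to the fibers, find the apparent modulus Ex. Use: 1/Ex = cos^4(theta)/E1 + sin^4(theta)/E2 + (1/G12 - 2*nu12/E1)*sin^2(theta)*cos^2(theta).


cos^4(60) = 0.0625, sin^4(60) = 0.5625, sin^2(60)*cos^2(60) = 0.1875
1/G12 - 2*nu12/E1 = 1/3 - 2*0.33/158 = 0.329156 GPa^-1
1/Ex = 0.0625/158 + 0.5625/8 + 0.329156*0.1875 = 0.1324248 GPa^-1
Ex = 7.55 GPa

7.55 GPa


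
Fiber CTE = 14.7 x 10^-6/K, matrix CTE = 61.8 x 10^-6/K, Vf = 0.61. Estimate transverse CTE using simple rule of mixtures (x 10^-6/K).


alpha_2 = alpha_f*Vf + alpha_m*(1-Vf) = 14.7*0.61 + 61.8*0.39 = 33.1 x 10^-6/K

33.1 x 10^-6/K


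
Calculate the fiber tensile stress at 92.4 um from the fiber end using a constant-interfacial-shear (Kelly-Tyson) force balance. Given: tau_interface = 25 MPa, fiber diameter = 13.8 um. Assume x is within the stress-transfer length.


Force balance: sigma_f * (pi*d^2/4) = tau * (pi*d) * x  ->  sigma_f = 4 * tau * x / d
sigma_f = 4 * 25 * 92.4 / 13.8 = 669.6 MPa

669.6 MPa


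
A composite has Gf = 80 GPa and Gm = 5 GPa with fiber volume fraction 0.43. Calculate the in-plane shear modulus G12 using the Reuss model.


1/G12 = Vf/Gf + (1-Vf)/Gm = 0.43/80 + 0.57/5
G12 = 8.38 GPa

8.38 GPa


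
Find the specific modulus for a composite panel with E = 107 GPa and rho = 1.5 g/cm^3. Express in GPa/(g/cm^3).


Specific stiffness = E/rho = 107/1.5 = 71.3 GPa/(g/cm^3)

71.3 GPa/(g/cm^3)


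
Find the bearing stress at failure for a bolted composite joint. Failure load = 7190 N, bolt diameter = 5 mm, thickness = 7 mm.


sigma_br = F/(d*h) = 7190/(5*7) = 205.4 MPa

205.4 MPa


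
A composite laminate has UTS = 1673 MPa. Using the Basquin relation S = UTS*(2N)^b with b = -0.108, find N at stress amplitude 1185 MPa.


N = 0.5 * (S/UTS)^(1/b) = 0.5 * (1185/1673)^(1/-0.108) = 12.1843 cycles

12.1843 cycles


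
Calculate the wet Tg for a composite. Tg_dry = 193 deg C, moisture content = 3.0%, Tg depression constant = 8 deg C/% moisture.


Tg_wet = Tg_dry - k*moisture = 193 - 8*3.0 = 169.0 deg C

169.0 deg C


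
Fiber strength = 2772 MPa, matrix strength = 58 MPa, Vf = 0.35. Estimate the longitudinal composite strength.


sigma_1 = sigma_f*Vf + sigma_m*(1-Vf) = 2772*0.35 + 58*0.65 = 1007.9 MPa

1007.9 MPa


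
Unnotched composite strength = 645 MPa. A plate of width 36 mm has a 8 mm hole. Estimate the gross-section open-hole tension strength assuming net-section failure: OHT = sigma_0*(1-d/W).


OHT = sigma_0*(1-d/W) = 645*(1-8/36) = 501.7 MPa

501.7 MPa


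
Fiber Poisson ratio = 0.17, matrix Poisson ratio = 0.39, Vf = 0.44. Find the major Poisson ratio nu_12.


nu_12 = nu_f*Vf + nu_m*(1-Vf) = 0.17*0.44 + 0.39*0.56 = 0.2932

0.2932


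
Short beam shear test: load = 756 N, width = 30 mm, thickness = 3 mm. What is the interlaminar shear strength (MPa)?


ILSS = 3F/(4bh) = 3*756/(4*30*3) = 6.3 MPa

6.3 MPa


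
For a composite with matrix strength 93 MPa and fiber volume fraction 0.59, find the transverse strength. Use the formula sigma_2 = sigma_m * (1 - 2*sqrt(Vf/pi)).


factor = 1 - 2*sqrt(0.59/pi) = 0.1333
sigma_2 = 93 * 0.1333 = 12.39 MPa

12.39 MPa


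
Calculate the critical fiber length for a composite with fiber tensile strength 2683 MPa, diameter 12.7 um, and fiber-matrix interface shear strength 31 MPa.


Lc = sigma_f * d / (2 * tau_i) = 2683 * 12.7 / (2 * 31) = 549.6 um

549.6 um


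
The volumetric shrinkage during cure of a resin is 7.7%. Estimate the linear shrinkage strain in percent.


Linear shrinkage ≈ vol_shrink/3 = 7.7/3 = 2.567%

2.567%


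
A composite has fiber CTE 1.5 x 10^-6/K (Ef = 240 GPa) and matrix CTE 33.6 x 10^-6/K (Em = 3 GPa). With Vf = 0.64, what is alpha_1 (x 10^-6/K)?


E1 = Ef*Vf + Em*(1-Vf) = 154.68
alpha_1 = (alpha_f*Ef*Vf + alpha_m*Em*(1-Vf))/E1 = 1.72 x 10^-6/K

1.72 x 10^-6/K


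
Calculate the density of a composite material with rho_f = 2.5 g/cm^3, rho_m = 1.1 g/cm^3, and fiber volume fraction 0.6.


rho_c = rho_f*Vf + rho_m*(1-Vf) = 2.5*0.6 + 1.1*0.4 = 1.94 g/cm^3

1.94 g/cm^3


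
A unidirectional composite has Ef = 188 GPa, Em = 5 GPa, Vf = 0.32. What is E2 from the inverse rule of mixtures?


1/E2 = Vf/Ef + (1-Vf)/Em = 0.32/188 + 0.68/5
E2 = 7.26 GPa

7.26 GPa


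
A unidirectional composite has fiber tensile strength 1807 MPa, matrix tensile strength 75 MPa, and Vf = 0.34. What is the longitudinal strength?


sigma_1 = sigma_f*Vf + sigma_m*(1-Vf) = 1807*0.34 + 75*0.66 = 663.9 MPa

663.9 MPa


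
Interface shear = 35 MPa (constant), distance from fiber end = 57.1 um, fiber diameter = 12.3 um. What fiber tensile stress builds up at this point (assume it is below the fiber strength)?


Force balance: sigma_f * (pi*d^2/4) = tau * (pi*d) * x  ->  sigma_f = 4 * tau * x / d
sigma_f = 4 * 35 * 57.1 / 12.3 = 649.9 MPa

649.9 MPa


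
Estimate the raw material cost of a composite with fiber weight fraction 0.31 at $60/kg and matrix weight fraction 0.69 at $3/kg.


Cost = cost_f*Wf + cost_m*Wm = 60*0.31 + 3*0.69 = $20.67/kg

$20.67/kg


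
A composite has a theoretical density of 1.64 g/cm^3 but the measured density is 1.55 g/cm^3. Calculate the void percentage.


Void% = (rho_theo - rho_actual)/rho_theo * 100 = (1.64 - 1.55)/1.64 * 100 = 5.49%

5.49%


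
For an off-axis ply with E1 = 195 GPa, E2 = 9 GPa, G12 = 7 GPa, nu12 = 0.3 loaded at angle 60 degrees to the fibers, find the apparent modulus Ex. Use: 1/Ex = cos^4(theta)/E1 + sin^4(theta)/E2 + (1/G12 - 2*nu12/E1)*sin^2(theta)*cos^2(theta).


cos^4(60) = 0.0625, sin^4(60) = 0.5625, sin^2(60)*cos^2(60) = 0.1875
1/G12 - 2*nu12/E1 = 1/7 - 2*0.3/195 = 0.13978 GPa^-1
1/Ex = 0.0625/195 + 0.5625/9 + 0.13978*0.1875 = 0.0890293 GPa^-1
Ex = 11.23 GPa

11.23 GPa


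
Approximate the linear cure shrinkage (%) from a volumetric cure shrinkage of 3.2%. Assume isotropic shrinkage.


Linear shrinkage ≈ vol_shrink/3 = 3.2/3 = 1.067%

1.067%


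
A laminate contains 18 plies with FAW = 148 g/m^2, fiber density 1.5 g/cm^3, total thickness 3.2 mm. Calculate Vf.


Vf = n * FAW / (rho_f * h * 1000) = 18 * 148 / (1.5 * 3.2 * 1000) = 0.555

0.555


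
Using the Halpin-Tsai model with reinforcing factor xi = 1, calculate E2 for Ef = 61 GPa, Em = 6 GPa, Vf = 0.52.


eta = (Ef/Em - 1)/(Ef/Em + xi) = (10.1667 - 1)/(10.1667 + 1) = 0.8209
E2 = Em*(1+xi*eta*Vf)/(1-eta*Vf) = 14.94 GPa

14.94 GPa


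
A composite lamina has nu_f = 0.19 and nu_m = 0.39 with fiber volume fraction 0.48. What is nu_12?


nu_12 = nu_f*Vf + nu_m*(1-Vf) = 0.19*0.48 + 0.39*0.52 = 0.294

0.294


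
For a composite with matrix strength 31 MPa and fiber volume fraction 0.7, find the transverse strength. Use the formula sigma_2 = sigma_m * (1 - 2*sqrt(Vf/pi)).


factor = 1 - 2*sqrt(0.7/pi) = 0.0559
sigma_2 = 31 * 0.0559 = 1.73 MPa

1.73 MPa


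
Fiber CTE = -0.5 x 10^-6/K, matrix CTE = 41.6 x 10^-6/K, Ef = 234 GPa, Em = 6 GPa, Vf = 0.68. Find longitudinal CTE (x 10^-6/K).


E1 = Ef*Vf + Em*(1-Vf) = 161.04
alpha_1 = (alpha_f*Ef*Vf + alpha_m*Em*(1-Vf))/E1 = 0.0 x 10^-6/K

0.0 x 10^-6/K


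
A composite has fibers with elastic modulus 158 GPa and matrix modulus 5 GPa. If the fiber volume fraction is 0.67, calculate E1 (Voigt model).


E1 = Ef*Vf + Em*(1-Vf) = 158*0.67 + 5*0.33 = 107.51 GPa

107.51 GPa


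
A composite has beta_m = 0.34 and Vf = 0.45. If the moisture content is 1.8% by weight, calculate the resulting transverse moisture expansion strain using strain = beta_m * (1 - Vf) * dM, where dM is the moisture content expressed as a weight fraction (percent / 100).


dM = 1.8/100 = 0.018
strain = beta_m * (1-Vf) * dM = 0.34 * 0.55 * 0.018 = 0.003366

0.003366


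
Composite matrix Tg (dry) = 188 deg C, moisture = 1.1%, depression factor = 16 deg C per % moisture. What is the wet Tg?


Tg_wet = Tg_dry - k*moisture = 188 - 16*1.1 = 170.4 deg C

170.4 deg C


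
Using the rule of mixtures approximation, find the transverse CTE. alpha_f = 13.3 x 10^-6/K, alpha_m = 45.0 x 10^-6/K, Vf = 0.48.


alpha_2 = alpha_f*Vf + alpha_m*(1-Vf) = 13.3*0.48 + 45.0*0.52 = 29.8 x 10^-6/K

29.8 x 10^-6/K


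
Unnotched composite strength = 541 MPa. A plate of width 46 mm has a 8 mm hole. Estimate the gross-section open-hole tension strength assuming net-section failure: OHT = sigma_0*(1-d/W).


OHT = sigma_0*(1-d/W) = 541*(1-8/46) = 446.9 MPa

446.9 MPa


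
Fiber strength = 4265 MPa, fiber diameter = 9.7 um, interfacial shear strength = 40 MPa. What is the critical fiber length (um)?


Lc = sigma_f * d / (2 * tau_i) = 4265 * 9.7 / (2 * 40) = 517.1 um

517.1 um


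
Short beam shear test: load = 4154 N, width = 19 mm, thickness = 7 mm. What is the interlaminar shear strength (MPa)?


ILSS = 3F/(4bh) = 3*4154/(4*19*7) = 23.42 MPa

23.42 MPa


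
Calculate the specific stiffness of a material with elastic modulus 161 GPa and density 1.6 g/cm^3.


Specific stiffness = E/rho = 161/1.6 = 100.6 GPa/(g/cm^3)

100.6 GPa/(g/cm^3)


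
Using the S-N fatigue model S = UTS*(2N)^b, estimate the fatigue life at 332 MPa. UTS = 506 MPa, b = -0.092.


N = 0.5 * (S/UTS)^(1/b) = 0.5 * (332/506)^(1/-0.092) = 48.7793 cycles

48.7793 cycles


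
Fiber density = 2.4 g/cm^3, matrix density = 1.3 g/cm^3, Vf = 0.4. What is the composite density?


rho_c = rho_f*Vf + rho_m*(1-Vf) = 2.4*0.4 + 1.3*0.6 = 1.74 g/cm^3

1.74 g/cm^3


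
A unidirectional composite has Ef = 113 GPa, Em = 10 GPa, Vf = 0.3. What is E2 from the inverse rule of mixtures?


1/E2 = Vf/Ef + (1-Vf)/Em = 0.3/113 + 0.7/10
E2 = 13.76 GPa

13.76 GPa


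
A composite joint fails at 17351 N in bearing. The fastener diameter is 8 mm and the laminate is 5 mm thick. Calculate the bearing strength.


sigma_br = F/(d*h) = 17351/(8*5) = 433.8 MPa

433.8 MPa


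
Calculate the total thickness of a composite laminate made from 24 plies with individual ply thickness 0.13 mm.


h = n * t_ply = 24 * 0.13 = 3.12 mm

3.12 mm


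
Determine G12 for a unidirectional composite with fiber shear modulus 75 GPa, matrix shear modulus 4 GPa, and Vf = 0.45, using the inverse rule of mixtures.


1/G12 = Vf/Gf + (1-Vf)/Gm = 0.45/75 + 0.55/4
G12 = 6.97 GPa

6.97 GPa


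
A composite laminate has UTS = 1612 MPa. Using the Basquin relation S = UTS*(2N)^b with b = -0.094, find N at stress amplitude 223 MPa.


N = 0.5 * (S/UTS)^(1/b) = 0.5 * (223/1612)^(1/-0.094) = 6.8851e+08 cycles

6.8851e+08 cycles


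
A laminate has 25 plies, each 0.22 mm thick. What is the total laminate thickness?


h = n * t_ply = 25 * 0.22 = 5.5 mm

5.5 mm


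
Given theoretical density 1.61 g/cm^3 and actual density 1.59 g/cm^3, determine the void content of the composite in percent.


Void% = (rho_theo - rho_actual)/rho_theo * 100 = (1.61 - 1.59)/1.61 * 100 = 1.24%

1.24%


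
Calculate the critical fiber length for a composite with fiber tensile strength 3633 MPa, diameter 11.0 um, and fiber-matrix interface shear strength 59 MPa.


Lc = sigma_f * d / (2 * tau_i) = 3633 * 11.0 / (2 * 59) = 338.7 um

338.7 um


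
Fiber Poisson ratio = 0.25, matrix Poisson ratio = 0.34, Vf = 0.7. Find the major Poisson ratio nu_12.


nu_12 = nu_f*Vf + nu_m*(1-Vf) = 0.25*0.7 + 0.34*0.3 = 0.277

0.277


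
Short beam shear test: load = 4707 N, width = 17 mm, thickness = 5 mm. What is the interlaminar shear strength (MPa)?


ILSS = 3F/(4bh) = 3*4707/(4*17*5) = 41.53 MPa

41.53 MPa


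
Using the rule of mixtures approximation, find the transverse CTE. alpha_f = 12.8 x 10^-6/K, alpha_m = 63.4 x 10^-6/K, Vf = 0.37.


alpha_2 = alpha_f*Vf + alpha_m*(1-Vf) = 12.8*0.37 + 63.4*0.63 = 44.7 x 10^-6/K

44.7 x 10^-6/K


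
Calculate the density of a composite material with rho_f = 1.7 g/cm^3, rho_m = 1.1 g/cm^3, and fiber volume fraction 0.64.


rho_c = rho_f*Vf + rho_m*(1-Vf) = 1.7*0.64 + 1.1*0.36 = 1.484 g/cm^3

1.484 g/cm^3


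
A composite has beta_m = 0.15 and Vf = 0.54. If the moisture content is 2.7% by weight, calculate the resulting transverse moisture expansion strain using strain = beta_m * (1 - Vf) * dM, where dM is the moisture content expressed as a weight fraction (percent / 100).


dM = 2.7/100 = 0.027
strain = beta_m * (1-Vf) * dM = 0.15 * 0.46 * 0.027 = 0.001863

0.001863


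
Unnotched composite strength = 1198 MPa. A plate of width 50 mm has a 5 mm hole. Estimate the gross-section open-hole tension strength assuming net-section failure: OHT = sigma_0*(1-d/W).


OHT = sigma_0*(1-d/W) = 1198*(1-5/50) = 1078.2 MPa

1078.2 MPa


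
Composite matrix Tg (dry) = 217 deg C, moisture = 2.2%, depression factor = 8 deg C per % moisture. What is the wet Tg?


Tg_wet = Tg_dry - k*moisture = 217 - 8*2.2 = 199.4 deg C

199.4 deg C


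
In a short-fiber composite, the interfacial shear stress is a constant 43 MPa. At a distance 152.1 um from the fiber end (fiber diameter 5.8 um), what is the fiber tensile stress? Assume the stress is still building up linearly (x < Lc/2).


Force balance: sigma_f * (pi*d^2/4) = tau * (pi*d) * x  ->  sigma_f = 4 * tau * x / d
sigma_f = 4 * 43 * 152.1 / 5.8 = 4510.6 MPa

4510.6 MPa


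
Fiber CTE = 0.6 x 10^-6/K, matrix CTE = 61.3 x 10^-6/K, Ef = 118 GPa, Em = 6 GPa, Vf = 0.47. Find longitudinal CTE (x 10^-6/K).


E1 = Ef*Vf + Em*(1-Vf) = 58.64
alpha_1 = (alpha_f*Ef*Vf + alpha_m*Em*(1-Vf))/E1 = 3.89 x 10^-6/K

3.89 x 10^-6/K


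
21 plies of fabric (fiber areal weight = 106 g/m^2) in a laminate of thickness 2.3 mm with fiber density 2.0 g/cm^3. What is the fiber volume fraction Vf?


Vf = n * FAW / (rho_f * h * 1000) = 21 * 106 / (2.0 * 2.3 * 1000) = 0.4839

0.4839


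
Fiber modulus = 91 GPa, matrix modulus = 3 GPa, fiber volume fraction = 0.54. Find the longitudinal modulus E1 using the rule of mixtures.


E1 = Ef*Vf + Em*(1-Vf) = 91*0.54 + 3*0.46 = 50.52 GPa

50.52 GPa


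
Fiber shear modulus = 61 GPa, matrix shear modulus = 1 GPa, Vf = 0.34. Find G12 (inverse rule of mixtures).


1/G12 = Vf/Gf + (1-Vf)/Gm = 0.34/61 + 0.66/1
G12 = 1.5 GPa

1.5 GPa


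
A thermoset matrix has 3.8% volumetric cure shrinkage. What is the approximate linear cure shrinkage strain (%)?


Linear shrinkage ≈ vol_shrink/3 = 3.8/3 = 1.267%

1.267%


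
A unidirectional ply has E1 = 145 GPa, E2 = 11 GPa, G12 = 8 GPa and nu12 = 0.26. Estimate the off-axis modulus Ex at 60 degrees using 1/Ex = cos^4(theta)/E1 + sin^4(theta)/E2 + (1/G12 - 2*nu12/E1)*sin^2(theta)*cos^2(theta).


cos^4(60) = 0.0625, sin^4(60) = 0.5625, sin^2(60)*cos^2(60) = 0.1875
1/G12 - 2*nu12/E1 = 1/8 - 2*0.26/145 = 0.121414 GPa^-1
1/Ex = 0.0625/145 + 0.5625/11 + 0.121414*0.1875 = 0.0743325 GPa^-1
Ex = 13.45 GPa

13.45 GPa


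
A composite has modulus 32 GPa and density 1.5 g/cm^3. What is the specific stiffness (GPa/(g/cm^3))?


Specific stiffness = E/rho = 32/1.5 = 21.3 GPa/(g/cm^3)

21.3 GPa/(g/cm^3)


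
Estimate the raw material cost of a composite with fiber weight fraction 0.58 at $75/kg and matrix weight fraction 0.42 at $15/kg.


Cost = cost_f*Wf + cost_m*Wm = 75*0.58 + 15*0.42 = $49.8/kg

$49.8/kg


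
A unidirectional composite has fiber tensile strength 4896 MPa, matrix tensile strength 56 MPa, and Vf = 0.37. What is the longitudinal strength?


sigma_1 = sigma_f*Vf + sigma_m*(1-Vf) = 4896*0.37 + 56*0.63 = 1846.8 MPa

1846.8 MPa


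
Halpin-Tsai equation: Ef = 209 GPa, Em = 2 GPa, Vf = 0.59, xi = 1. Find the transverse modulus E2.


eta = (Ef/Em - 1)/(Ef/Em + xi) = (104.5 - 1)/(104.5 + 1) = 0.981
E2 = Em*(1+xi*eta*Vf)/(1-eta*Vf) = 7.5 GPa

7.5 GPa


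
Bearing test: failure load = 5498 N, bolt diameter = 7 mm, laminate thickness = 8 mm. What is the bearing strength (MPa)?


sigma_br = F/(d*h) = 5498/(7*8) = 98.2 MPa

98.2 MPa


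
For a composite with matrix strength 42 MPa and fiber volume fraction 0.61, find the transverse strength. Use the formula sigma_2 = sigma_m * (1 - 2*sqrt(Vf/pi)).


factor = 1 - 2*sqrt(0.61/pi) = 0.1187
sigma_2 = 42 * 0.1187 = 4.99 MPa

4.99 MPa


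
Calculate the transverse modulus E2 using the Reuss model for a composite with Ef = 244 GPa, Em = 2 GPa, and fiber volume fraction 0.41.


1/E2 = Vf/Ef + (1-Vf)/Em = 0.41/244 + 0.59/2
E2 = 3.37 GPa

3.37 GPa


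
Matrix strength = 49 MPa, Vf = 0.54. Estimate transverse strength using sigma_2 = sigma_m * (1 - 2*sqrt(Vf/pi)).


factor = 1 - 2*sqrt(0.54/pi) = 0.1708
sigma_2 = 49 * 0.1708 = 8.37 MPa

8.37 MPa


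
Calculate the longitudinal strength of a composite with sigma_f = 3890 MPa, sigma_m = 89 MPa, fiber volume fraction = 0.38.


sigma_1 = sigma_f*Vf + sigma_m*(1-Vf) = 3890*0.38 + 89*0.62 = 1533.4 MPa

1533.4 MPa


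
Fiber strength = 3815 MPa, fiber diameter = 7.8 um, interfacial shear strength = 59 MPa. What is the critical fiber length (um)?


Lc = sigma_f * d / (2 * tau_i) = 3815 * 7.8 / (2 * 59) = 252.2 um

252.2 um


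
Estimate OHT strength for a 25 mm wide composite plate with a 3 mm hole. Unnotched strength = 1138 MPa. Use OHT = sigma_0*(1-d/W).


OHT = sigma_0*(1-d/W) = 1138*(1-3/25) = 1001.4 MPa

1001.4 MPa


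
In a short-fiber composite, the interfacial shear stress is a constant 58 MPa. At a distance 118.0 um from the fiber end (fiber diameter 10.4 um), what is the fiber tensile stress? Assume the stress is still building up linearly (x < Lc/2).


Force balance: sigma_f * (pi*d^2/4) = tau * (pi*d) * x  ->  sigma_f = 4 * tau * x / d
sigma_f = 4 * 58 * 118.0 / 10.4 = 2632.3 MPa

2632.3 MPa


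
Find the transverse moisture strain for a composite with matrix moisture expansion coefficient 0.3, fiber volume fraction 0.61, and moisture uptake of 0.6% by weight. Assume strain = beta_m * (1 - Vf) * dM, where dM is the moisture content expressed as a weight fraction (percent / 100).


dM = 0.6/100 = 0.006
strain = beta_m * (1-Vf) * dM = 0.3 * 0.39 * 0.006 = 0.000702

0.000702


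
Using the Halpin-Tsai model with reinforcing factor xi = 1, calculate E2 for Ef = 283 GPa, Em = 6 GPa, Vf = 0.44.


eta = (Ef/Em - 1)/(Ef/Em + xi) = (47.1667 - 1)/(47.1667 + 1) = 0.9585
E2 = Em*(1+xi*eta*Vf)/(1-eta*Vf) = 14.75 GPa

14.75 GPa


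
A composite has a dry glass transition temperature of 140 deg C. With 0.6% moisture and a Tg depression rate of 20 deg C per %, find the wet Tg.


Tg_wet = Tg_dry - k*moisture = 140 - 20*0.6 = 128.0 deg C

128.0 deg C


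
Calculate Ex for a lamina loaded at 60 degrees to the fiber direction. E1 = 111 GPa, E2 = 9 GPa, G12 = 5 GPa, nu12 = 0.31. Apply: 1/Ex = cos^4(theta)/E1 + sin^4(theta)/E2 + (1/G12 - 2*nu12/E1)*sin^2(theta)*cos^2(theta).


cos^4(60) = 0.0625, sin^4(60) = 0.5625, sin^2(60)*cos^2(60) = 0.1875
1/G12 - 2*nu12/E1 = 1/5 - 2*0.31/111 = 0.194414 GPa^-1
1/Ex = 0.0625/111 + 0.5625/9 + 0.194414*0.1875 = 0.0995158 GPa^-1
Ex = 10.05 GPa

10.05 GPa


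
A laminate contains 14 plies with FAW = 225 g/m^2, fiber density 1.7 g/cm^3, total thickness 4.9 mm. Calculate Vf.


Vf = n * FAW / (rho_f * h * 1000) = 14 * 225 / (1.7 * 4.9 * 1000) = 0.3782

0.3782


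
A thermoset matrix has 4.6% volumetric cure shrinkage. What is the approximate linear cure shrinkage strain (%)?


Linear shrinkage ≈ vol_shrink/3 = 4.6/3 = 1.533%

1.533%


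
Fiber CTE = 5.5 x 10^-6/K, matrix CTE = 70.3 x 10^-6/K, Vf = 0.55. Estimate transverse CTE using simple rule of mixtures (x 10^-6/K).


alpha_2 = alpha_f*Vf + alpha_m*(1-Vf) = 5.5*0.55 + 70.3*0.45 = 34.7 x 10^-6/K

34.7 x 10^-6/K


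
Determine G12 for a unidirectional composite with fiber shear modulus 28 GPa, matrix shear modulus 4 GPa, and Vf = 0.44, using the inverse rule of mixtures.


1/G12 = Vf/Gf + (1-Vf)/Gm = 0.44/28 + 0.56/4
G12 = 6.42 GPa

6.42 GPa


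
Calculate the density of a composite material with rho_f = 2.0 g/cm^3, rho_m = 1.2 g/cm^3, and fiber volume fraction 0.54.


rho_c = rho_f*Vf + rho_m*(1-Vf) = 2.0*0.54 + 1.2*0.46 = 1.632 g/cm^3

1.632 g/cm^3


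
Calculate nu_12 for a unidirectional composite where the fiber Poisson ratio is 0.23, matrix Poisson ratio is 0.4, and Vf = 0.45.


nu_12 = nu_f*Vf + nu_m*(1-Vf) = 0.23*0.45 + 0.4*0.55 = 0.3235

0.3235


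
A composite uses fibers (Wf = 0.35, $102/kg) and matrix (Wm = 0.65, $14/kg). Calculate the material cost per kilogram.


Cost = cost_f*Wf + cost_m*Wm = 102*0.35 + 14*0.65 = $44.8/kg

$44.8/kg


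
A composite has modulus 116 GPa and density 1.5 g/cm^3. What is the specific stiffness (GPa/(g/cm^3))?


Specific stiffness = E/rho = 116/1.5 = 77.3 GPa/(g/cm^3)

77.3 GPa/(g/cm^3)


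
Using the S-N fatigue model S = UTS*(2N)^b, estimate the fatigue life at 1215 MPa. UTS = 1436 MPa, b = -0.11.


N = 0.5 * (S/UTS)^(1/b) = 0.5 * (1215/1436)^(1/-0.11) = 2.2844 cycles

2.2844 cycles


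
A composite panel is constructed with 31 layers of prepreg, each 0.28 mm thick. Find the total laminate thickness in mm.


h = n * t_ply = 31 * 0.28 = 8.68 mm

8.68 mm


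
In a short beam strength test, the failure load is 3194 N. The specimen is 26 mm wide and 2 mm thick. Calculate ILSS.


ILSS = 3F/(4bh) = 3*3194/(4*26*2) = 46.07 MPa

46.07 MPa


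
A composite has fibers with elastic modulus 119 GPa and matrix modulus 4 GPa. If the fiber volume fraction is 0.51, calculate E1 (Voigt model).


E1 = Ef*Vf + Em*(1-Vf) = 119*0.51 + 4*0.49 = 62.65 GPa

62.65 GPa


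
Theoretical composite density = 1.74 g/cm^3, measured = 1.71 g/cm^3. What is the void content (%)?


Void% = (rho_theo - rho_actual)/rho_theo * 100 = (1.74 - 1.71)/1.74 * 100 = 1.72%

1.72%


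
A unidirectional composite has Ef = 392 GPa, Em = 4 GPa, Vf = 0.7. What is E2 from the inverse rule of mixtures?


1/E2 = Vf/Ef + (1-Vf)/Em = 0.7/392 + 0.3/4
E2 = 13.02 GPa

13.02 GPa


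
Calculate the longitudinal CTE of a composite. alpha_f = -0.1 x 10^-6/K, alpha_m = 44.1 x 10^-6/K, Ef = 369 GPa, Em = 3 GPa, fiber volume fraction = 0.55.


E1 = Ef*Vf + Em*(1-Vf) = 204.3
alpha_1 = (alpha_f*Ef*Vf + alpha_m*Em*(1-Vf))/E1 = 0.19 x 10^-6/K

0.19 x 10^-6/K


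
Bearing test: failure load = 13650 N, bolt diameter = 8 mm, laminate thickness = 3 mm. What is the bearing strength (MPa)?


sigma_br = F/(d*h) = 13650/(8*3) = 568.8 MPa

568.8 MPa


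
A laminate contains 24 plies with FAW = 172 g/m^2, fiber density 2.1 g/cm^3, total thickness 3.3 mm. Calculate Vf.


Vf = n * FAW / (rho_f * h * 1000) = 24 * 172 / (2.1 * 3.3 * 1000) = 0.5957

0.5957


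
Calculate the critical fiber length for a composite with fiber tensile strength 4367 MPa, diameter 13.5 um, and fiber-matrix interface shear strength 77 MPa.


Lc = sigma_f * d / (2 * tau_i) = 4367 * 13.5 / (2 * 77) = 382.8 um

382.8 um


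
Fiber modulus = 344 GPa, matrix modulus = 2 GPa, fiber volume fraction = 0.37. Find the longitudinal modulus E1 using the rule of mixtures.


E1 = Ef*Vf + Em*(1-Vf) = 344*0.37 + 2*0.63 = 128.54 GPa

128.54 GPa


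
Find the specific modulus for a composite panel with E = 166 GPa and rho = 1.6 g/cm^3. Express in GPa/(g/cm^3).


Specific stiffness = E/rho = 166/1.6 = 103.8 GPa/(g/cm^3)

103.8 GPa/(g/cm^3)


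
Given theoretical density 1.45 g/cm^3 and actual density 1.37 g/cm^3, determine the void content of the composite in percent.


Void% = (rho_theo - rho_actual)/rho_theo * 100 = (1.45 - 1.37)/1.45 * 100 = 5.52%

5.52%


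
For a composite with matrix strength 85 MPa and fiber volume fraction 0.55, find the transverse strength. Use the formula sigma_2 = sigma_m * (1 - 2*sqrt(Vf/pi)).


factor = 1 - 2*sqrt(0.55/pi) = 0.1632
sigma_2 = 85 * 0.1632 = 13.87 MPa

13.87 MPa


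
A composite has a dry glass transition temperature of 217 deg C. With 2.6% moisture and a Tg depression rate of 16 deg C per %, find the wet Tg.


Tg_wet = Tg_dry - k*moisture = 217 - 16*2.6 = 175.4 deg C

175.4 deg C


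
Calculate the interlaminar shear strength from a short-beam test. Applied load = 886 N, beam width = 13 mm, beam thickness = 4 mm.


ILSS = 3F/(4bh) = 3*886/(4*13*4) = 12.78 MPa

12.78 MPa


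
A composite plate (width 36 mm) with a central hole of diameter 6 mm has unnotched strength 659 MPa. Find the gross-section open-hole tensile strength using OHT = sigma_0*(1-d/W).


OHT = sigma_0*(1-d/W) = 659*(1-6/36) = 549.2 MPa

549.2 MPa


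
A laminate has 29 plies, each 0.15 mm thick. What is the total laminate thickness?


h = n * t_ply = 29 * 0.15 = 4.35 mm

4.35 mm


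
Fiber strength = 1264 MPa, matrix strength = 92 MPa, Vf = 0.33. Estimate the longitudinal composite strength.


sigma_1 = sigma_f*Vf + sigma_m*(1-Vf) = 1264*0.33 + 92*0.67 = 478.8 MPa

478.8 MPa


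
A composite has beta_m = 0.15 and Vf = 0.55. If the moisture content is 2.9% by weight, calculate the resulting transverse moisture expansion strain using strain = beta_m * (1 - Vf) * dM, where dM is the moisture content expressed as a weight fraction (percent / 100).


dM = 2.9/100 = 0.029
strain = beta_m * (1-Vf) * dM = 0.15 * 0.45 * 0.029 = 0.0019575

0.0019575


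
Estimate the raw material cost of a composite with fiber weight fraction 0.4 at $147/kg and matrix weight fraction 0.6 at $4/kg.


Cost = cost_f*Wf + cost_m*Wm = 147*0.4 + 4*0.6 = $61.2/kg

$61.2/kg


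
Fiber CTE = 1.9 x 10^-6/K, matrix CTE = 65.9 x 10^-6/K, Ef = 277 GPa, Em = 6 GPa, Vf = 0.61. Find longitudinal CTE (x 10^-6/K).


E1 = Ef*Vf + Em*(1-Vf) = 171.31
alpha_1 = (alpha_f*Ef*Vf + alpha_m*Em*(1-Vf))/E1 = 2.77 x 10^-6/K

2.77 x 10^-6/K


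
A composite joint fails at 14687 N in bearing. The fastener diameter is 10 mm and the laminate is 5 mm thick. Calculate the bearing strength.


sigma_br = F/(d*h) = 14687/(10*5) = 293.7 MPa

293.7 MPa


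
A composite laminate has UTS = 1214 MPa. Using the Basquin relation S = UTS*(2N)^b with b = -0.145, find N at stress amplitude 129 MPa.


N = 0.5 * (S/UTS)^(1/b) = 0.5 * (129/1214)^(1/-0.145) = 2.5921e+06 cycles

2.5921e+06 cycles


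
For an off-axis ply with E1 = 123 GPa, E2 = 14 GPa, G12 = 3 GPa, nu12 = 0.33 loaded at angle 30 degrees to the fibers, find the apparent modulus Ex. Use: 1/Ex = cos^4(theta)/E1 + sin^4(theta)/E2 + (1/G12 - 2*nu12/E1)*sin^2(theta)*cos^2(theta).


cos^4(30) = 0.5625, sin^4(30) = 0.0625, sin^2(30)*cos^2(30) = 0.1875
1/G12 - 2*nu12/E1 = 1/3 - 2*0.33/123 = 0.327967 GPa^-1
1/Ex = 0.5625/123 + 0.0625/14 + 0.327967*0.1875 = 0.0705314 GPa^-1
Ex = 14.18 GPa

14.18 GPa


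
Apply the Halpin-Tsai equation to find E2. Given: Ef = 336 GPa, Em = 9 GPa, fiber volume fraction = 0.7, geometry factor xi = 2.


eta = (Ef/Em - 1)/(Ef/Em + xi) = (37.3333 - 1)/(37.3333 + 2) = 0.9237
E2 = Em*(1+xi*eta*Vf)/(1-eta*Vf) = 58.4 GPa

58.4 GPa


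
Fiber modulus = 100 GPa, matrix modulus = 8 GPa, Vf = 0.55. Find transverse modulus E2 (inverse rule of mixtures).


1/E2 = Vf/Ef + (1-Vf)/Em = 0.55/100 + 0.45/8
E2 = 16.19 GPa

16.19 GPa


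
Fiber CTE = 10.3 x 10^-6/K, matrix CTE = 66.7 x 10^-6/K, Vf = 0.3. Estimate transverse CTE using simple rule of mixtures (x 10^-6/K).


alpha_2 = alpha_f*Vf + alpha_m*(1-Vf) = 10.3*0.3 + 66.7*0.7 = 49.8 x 10^-6/K

49.8 x 10^-6/K


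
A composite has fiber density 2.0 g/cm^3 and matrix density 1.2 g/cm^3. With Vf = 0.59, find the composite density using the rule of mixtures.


rho_c = rho_f*Vf + rho_m*(1-Vf) = 2.0*0.59 + 1.2*0.41 = 1.672 g/cm^3

1.672 g/cm^3


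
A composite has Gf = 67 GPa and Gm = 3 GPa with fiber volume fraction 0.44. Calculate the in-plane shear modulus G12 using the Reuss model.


1/G12 = Vf/Gf + (1-Vf)/Gm = 0.44/67 + 0.56/3
G12 = 5.18 GPa

5.18 GPa


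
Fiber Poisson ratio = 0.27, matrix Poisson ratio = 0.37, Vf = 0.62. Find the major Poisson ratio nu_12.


nu_12 = nu_f*Vf + nu_m*(1-Vf) = 0.27*0.62 + 0.37*0.38 = 0.308

0.308


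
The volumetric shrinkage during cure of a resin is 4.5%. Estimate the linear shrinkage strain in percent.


Linear shrinkage ≈ vol_shrink/3 = 4.5/3 = 1.5%

1.5%


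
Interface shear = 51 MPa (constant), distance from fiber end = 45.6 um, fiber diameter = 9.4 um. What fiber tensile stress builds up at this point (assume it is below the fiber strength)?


Force balance: sigma_f * (pi*d^2/4) = tau * (pi*d) * x  ->  sigma_f = 4 * tau * x / d
sigma_f = 4 * 51 * 45.6 / 9.4 = 989.6 MPa

989.6 MPa


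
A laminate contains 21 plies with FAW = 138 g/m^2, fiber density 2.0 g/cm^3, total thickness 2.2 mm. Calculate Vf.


Vf = n * FAW / (rho_f * h * 1000) = 21 * 138 / (2.0 * 2.2 * 1000) = 0.6586

0.6586


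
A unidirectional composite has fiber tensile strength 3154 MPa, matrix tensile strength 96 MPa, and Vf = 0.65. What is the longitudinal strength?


sigma_1 = sigma_f*Vf + sigma_m*(1-Vf) = 3154*0.65 + 96*0.35 = 2083.7 MPa

2083.7 MPa


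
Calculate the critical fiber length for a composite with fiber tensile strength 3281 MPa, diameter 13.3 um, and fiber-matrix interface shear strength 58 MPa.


Lc = sigma_f * d / (2 * tau_i) = 3281 * 13.3 / (2 * 58) = 376.2 um

376.2 um


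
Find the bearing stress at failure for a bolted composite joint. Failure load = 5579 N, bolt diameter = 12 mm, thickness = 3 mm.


sigma_br = F/(d*h) = 5579/(12*3) = 155.0 MPa

155.0 MPa


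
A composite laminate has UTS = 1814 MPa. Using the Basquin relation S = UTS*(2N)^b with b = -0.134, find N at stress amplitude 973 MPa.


N = 0.5 * (S/UTS)^(1/b) = 0.5 * (973/1814)^(1/-0.134) = 52.2167 cycles

52.2167 cycles


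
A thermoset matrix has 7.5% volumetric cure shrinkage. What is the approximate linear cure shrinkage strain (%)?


Linear shrinkage ≈ vol_shrink/3 = 7.5/3 = 2.5%

2.5%


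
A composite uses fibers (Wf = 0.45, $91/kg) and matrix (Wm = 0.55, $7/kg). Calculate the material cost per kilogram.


Cost = cost_f*Wf + cost_m*Wm = 91*0.45 + 7*0.55 = $44.8/kg

$44.8/kg


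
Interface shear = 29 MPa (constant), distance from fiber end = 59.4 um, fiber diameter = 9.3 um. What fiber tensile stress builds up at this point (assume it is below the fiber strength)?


Force balance: sigma_f * (pi*d^2/4) = tau * (pi*d) * x  ->  sigma_f = 4 * tau * x / d
sigma_f = 4 * 29 * 59.4 / 9.3 = 740.9 MPa

740.9 MPa


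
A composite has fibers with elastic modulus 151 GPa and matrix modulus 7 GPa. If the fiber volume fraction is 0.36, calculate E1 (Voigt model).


E1 = Ef*Vf + Em*(1-Vf) = 151*0.36 + 7*0.64 = 58.84 GPa

58.84 GPa


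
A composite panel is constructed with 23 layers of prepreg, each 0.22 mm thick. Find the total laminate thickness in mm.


h = n * t_ply = 23 * 0.22 = 5.06 mm

5.06 mm


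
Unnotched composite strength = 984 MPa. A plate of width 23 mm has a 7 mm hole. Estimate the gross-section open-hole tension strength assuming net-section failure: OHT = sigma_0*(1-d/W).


OHT = sigma_0*(1-d/W) = 984*(1-7/23) = 684.5 MPa

684.5 MPa


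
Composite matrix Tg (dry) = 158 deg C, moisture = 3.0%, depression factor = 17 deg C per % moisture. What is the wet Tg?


Tg_wet = Tg_dry - k*moisture = 158 - 17*3.0 = 107.0 deg C

107.0 deg C


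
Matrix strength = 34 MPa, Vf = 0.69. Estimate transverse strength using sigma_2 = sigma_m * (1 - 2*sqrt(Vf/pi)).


factor = 1 - 2*sqrt(0.69/pi) = 0.0627
sigma_2 = 34 * 0.0627 = 2.13 MPa

2.13 MPa


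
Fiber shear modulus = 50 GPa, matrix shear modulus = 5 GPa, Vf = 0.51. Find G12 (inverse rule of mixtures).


1/G12 = Vf/Gf + (1-Vf)/Gm = 0.51/50 + 0.49/5
G12 = 9.24 GPa

9.24 GPa


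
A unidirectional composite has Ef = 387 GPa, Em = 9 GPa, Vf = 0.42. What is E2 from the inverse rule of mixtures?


1/E2 = Vf/Ef + (1-Vf)/Em = 0.42/387 + 0.58/9
E2 = 15.26 GPa

15.26 GPa


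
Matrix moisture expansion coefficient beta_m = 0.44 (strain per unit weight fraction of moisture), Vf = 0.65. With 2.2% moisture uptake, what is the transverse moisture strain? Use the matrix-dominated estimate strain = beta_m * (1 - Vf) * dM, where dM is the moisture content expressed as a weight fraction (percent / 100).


dM = 2.2/100 = 0.022
strain = beta_m * (1-Vf) * dM = 0.44 * 0.35 * 0.022 = 0.003388

0.003388


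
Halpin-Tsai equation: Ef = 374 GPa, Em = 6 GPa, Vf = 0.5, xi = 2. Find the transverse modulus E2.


eta = (Ef/Em - 1)/(Ef/Em + xi) = (62.3333 - 1)/(62.3333 + 2) = 0.9534
E2 = Em*(1+xi*eta*Vf)/(1-eta*Vf) = 22.4 GPa

22.4 GPa


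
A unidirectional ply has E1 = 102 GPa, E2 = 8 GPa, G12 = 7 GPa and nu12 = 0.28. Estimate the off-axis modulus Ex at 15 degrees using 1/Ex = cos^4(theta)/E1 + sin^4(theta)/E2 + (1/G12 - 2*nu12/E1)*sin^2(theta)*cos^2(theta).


cos^4(15) = 0.870513, sin^4(15) = 0.004487, sin^2(15)*cos^2(15) = 0.0625
1/G12 - 2*nu12/E1 = 1/7 - 2*0.28/102 = 0.137367 GPa^-1
1/Ex = 0.870513/102 + 0.004487/8 + 0.137367*0.0625 = 0.0176808 GPa^-1
Ex = 56.56 GPa

56.56 GPa


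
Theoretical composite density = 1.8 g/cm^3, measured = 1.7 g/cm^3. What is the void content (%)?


Void% = (rho_theo - rho_actual)/rho_theo * 100 = (1.8 - 1.7)/1.8 * 100 = 5.56%

5.56%


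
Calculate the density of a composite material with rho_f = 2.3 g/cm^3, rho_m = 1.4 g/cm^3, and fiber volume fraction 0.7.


rho_c = rho_f*Vf + rho_m*(1-Vf) = 2.3*0.7 + 1.4*0.3 = 2.03 g/cm^3

2.03 g/cm^3


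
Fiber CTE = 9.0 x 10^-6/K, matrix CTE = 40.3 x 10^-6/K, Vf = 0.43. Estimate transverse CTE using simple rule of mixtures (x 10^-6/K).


alpha_2 = alpha_f*Vf + alpha_m*(1-Vf) = 9.0*0.43 + 40.3*0.57 = 26.8 x 10^-6/K

26.8 x 10^-6/K


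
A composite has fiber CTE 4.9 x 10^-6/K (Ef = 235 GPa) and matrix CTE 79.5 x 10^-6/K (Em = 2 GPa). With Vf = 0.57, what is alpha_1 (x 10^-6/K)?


E1 = Ef*Vf + Em*(1-Vf) = 134.81
alpha_1 = (alpha_f*Ef*Vf + alpha_m*Em*(1-Vf))/E1 = 5.38 x 10^-6/K

5.38 x 10^-6/K


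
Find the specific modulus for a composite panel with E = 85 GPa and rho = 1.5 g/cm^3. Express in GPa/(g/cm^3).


Specific stiffness = E/rho = 85/1.5 = 56.7 GPa/(g/cm^3)

56.7 GPa/(g/cm^3)


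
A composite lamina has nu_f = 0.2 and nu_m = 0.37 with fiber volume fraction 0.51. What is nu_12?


nu_12 = nu_f*Vf + nu_m*(1-Vf) = 0.2*0.51 + 0.37*0.49 = 0.2833

0.2833


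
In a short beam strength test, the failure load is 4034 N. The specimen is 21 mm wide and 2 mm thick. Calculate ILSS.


ILSS = 3F/(4bh) = 3*4034/(4*21*2) = 72.04 MPa

72.04 MPa


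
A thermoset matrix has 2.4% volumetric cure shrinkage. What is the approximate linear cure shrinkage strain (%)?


Linear shrinkage ≈ vol_shrink/3 = 2.4/3 = 0.8%

0.8%
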